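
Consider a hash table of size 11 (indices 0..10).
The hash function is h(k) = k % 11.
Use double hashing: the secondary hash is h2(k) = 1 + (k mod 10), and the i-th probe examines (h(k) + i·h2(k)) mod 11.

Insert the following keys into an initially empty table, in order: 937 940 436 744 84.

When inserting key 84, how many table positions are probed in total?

3

937 hashes to 2; slot 2 is free => place at 2.
940 hashes to 5; slot 5 is free => place at 5.
436 hashes to 7; slot 7 is free => place at 7.
744 hashes to 7, h2=5; 7 taken => place at 1.
84 hashes to 7, h2=5; 7,1 taken => place at 6.
Table: [—, 744, 937, —, —, 940, 84, 436, —, —, —]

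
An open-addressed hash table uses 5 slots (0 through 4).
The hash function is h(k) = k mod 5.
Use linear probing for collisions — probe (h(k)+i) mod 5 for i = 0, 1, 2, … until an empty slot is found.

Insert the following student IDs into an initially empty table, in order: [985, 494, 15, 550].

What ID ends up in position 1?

Insert 985: h=0, slot 0 empty → index 0.
Insert 494: h=4, slot 4 empty → index 4.
Insert 15: h=0, slot 0 occupied → index 1.
Insert 550: h=0, slots 0,1 occupied → index 2.
Table: [985, 15, 550, _, 494]

15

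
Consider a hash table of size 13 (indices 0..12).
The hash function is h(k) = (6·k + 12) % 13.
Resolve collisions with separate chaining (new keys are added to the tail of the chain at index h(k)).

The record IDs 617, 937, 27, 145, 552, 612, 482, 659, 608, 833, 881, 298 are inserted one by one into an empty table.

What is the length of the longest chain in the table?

Insert 617: h=9, bucket 9 empty -> new chain.
Insert 937: h=5, bucket 5 empty -> new chain.
Insert 27: h=5, bucket 5 nonempty -> append to chain.
Insert 145: h=11, bucket 11 empty -> new chain.
Insert 552: h=9, bucket 9 nonempty -> append to chain.
Insert 612: h=5, bucket 5 nonempty -> append to chain.
Insert 482: h=5, bucket 5 nonempty -> append to chain.
Insert 659: h=1, bucket 1 empty -> new chain.
Insert 608: h=7, bucket 7 empty -> new chain.
Insert 833: h=5, bucket 5 nonempty -> append to chain.
Insert 881: h=7, bucket 7 nonempty -> append to chain.
Insert 298: h=6, bucket 6 empty -> new chain.
Final buckets:
0: _
1: 659
2: _
3: _
4: _
5: 937 -> 27 -> 612 -> 482 -> 833
6: 298
7: 608 -> 881
8: _
9: 617 -> 552
10: _
11: 145
12: _

5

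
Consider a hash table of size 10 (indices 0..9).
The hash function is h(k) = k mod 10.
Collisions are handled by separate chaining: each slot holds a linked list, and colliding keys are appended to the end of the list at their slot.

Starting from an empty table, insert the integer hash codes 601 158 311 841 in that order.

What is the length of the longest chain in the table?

3

601 → bucket 1
158 → bucket 8
311 → bucket 1 (collision)
841 → bucket 1 (collision)
Final buckets:
0: _
1: 601 -> 311 -> 841
2: _
3: _
4: _
5: _
6: _
7: _
8: 158
9: _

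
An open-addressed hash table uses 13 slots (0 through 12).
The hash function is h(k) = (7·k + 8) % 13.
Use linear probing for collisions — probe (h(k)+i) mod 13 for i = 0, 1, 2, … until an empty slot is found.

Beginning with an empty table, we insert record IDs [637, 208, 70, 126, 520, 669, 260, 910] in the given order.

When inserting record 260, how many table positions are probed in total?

5

637 hashes to 8; slot 8 is free -> place at 8.
208 hashes to 8; 8 taken -> place at 9.
70 hashes to 4; slot 4 is free -> place at 4.
126 hashes to 6; slot 6 is free -> place at 6.
520 hashes to 8; 8,9 taken -> place at 10.
669 hashes to 11; slot 11 is free -> place at 11.
260 hashes to 8; 8,9,10,11 taken -> place at 12.
910 hashes to 8; 8,9,10,11,12 taken -> place at 0.
Table: [910, ∅, ∅, ∅, 70, ∅, 126, ∅, 637, 208, 520, 669, 260]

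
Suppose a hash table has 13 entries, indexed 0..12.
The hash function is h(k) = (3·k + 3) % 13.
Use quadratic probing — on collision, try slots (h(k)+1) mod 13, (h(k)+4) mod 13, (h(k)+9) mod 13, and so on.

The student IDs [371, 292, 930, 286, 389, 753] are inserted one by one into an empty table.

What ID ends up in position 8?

Insert 371: h=11, slot 11 empty => index 11.
Insert 292: h=8, slot 8 empty => index 8.
Insert 930: h=11, slot 11 occupied => index 12.
Insert 286: h=3, slot 3 empty => index 3.
Insert 389: h=0, slot 0 empty => index 0.
Insert 753: h=0, slot 0 occupied => index 1.
Table: [389, 753, _, 286, _, _, _, _, 292, _, _, 371, 930]

292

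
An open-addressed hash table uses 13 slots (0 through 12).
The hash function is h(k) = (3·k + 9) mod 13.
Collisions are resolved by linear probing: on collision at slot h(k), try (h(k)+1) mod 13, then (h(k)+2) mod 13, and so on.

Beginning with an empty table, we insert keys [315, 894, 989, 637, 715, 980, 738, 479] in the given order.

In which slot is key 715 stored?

10

315 hashes to 5; slot 5 is free => place at 5.
894 hashes to 0; slot 0 is free => place at 0.
989 hashes to 12; slot 12 is free => place at 12.
637 hashes to 9; slot 9 is free => place at 9.
715 hashes to 9; 9 taken => place at 10.
980 hashes to 11; slot 11 is free => place at 11.
738 hashes to 0; 0 taken => place at 1.
479 hashes to 3; slot 3 is free => place at 3.
Table: [894, 738, ∅, 479, ∅, 315, ∅, ∅, ∅, 637, 715, 980, 989]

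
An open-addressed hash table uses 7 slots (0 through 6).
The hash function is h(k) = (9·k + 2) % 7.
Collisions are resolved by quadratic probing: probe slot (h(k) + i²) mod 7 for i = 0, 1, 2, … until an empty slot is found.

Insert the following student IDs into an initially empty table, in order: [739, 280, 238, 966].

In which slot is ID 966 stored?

739: h=3 → slot 3
280: h=2 → slot 2
238: h=2, probe 2,3,6 → slot 6
966: h=2, probe 2,3,6,4 → slot 4
Table: [-, -, 280, 739, 966, -, 238]

4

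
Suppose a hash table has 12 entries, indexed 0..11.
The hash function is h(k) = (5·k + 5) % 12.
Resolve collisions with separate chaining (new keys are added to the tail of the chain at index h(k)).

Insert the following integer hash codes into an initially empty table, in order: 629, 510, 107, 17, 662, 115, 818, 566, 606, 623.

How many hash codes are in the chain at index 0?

2

629 -> bucket 6
510 -> bucket 11
107 -> bucket 0
17 -> bucket 6 (collision)
662 -> bucket 3
115 -> bucket 4
818 -> bucket 3 (collision)
566 -> bucket 3 (collision)
606 -> bucket 11 (collision)
623 -> bucket 0 (collision)
Final buckets:
0: 107 -> 623
1: —
2: —
3: 662 -> 818 -> 566
4: 115
5: —
6: 629 -> 17
7: —
8: —
9: —
10: —
11: 510 -> 606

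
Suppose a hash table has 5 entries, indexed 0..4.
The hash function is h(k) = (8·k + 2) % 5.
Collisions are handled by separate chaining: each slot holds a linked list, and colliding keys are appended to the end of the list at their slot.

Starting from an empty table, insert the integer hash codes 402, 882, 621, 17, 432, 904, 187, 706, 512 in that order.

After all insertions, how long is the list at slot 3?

6

402 -> bucket 3
882 -> bucket 3 (collision)
621 -> bucket 0
17 -> bucket 3 (collision)
432 -> bucket 3 (collision)
904 -> bucket 4
187 -> bucket 3 (collision)
706 -> bucket 0 (collision)
512 -> bucket 3 (collision)
Final buckets:
0: 621 -> 706
1: _
2: _
3: 402 -> 882 -> 17 -> 432 -> 187 -> 512
4: 904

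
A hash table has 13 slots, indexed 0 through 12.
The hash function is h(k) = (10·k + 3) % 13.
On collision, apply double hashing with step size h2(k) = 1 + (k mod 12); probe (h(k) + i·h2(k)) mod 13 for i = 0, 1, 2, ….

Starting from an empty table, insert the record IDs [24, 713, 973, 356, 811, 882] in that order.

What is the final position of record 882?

Insert 24: h=9, slot 9 empty → index 9.
Insert 713: h=9, h2=6, slot 9 occupied → index 2.
Insert 973: h=9, h2=2, slot 9 occupied → index 11.
Insert 356: h=1, slot 1 empty → index 1.
Insert 811: h=1, h2=8, slots 1,9 occupied → index 4.
Insert 882: h=9, h2=7, slot 9 occupied → index 3.
Table: [., 356, 713, 882, 811, ., ., ., ., 24, ., 973, .]

3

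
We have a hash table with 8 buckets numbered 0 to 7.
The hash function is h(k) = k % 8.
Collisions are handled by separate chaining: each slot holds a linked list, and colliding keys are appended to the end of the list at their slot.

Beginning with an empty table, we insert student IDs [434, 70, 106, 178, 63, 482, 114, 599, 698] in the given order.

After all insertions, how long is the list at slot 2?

6

Insert 434: h=2, bucket 2 empty → new chain.
Insert 70: h=6, bucket 6 empty → new chain.
Insert 106: h=2, bucket 2 nonempty → append to chain.
Insert 178: h=2, bucket 2 nonempty → append to chain.
Insert 63: h=7, bucket 7 empty → new chain.
Insert 482: h=2, bucket 2 nonempty → append to chain.
Insert 114: h=2, bucket 2 nonempty → append to chain.
Insert 599: h=7, bucket 7 nonempty → append to chain.
Insert 698: h=2, bucket 2 nonempty → append to chain.
Final buckets:
0: -
1: -
2: 434 -> 106 -> 178 -> 482 -> 114 -> 698
3: -
4: -
5: -
6: 70
7: 63 -> 599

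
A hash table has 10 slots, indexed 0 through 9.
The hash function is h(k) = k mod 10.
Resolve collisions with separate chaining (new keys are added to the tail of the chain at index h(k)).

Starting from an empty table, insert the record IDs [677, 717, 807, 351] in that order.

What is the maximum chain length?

Insert 677: h=7, bucket 7 empty -> new chain.
Insert 717: h=7, bucket 7 nonempty -> append to chain.
Insert 807: h=7, bucket 7 nonempty -> append to chain.
Insert 351: h=1, bucket 1 empty -> new chain.
Final buckets:
0: —
1: 351
2: —
3: —
4: —
5: —
6: —
7: 677 -> 717 -> 807
8: —
9: —

3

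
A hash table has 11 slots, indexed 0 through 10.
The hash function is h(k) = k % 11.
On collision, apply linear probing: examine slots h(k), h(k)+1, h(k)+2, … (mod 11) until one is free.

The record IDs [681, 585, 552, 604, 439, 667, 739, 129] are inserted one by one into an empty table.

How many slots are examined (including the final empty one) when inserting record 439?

Insert 681: h=10, slot 10 empty => index 10.
Insert 585: h=2, slot 2 empty => index 2.
Insert 552: h=2, slot 2 occupied => index 3.
Insert 604: h=10, slot 10 occupied => index 0.
Insert 439: h=10, slots 10,0 occupied => index 1.
Insert 667: h=7, slot 7 empty => index 7.
Insert 739: h=2, slots 2,3 occupied => index 4.
Insert 129: h=8, slot 8 empty => index 8.
Table: [604, 439, 585, 552, 739, ., ., 667, 129, ., 681]

3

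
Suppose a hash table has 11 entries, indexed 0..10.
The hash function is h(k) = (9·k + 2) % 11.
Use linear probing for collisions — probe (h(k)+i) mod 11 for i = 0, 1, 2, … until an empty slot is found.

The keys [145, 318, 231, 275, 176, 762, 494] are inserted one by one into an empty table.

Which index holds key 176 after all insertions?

145: h=9 -> slot 9
318: h=4 -> slot 4
231: h=2 -> slot 2
275: h=2, probe 2,3 -> slot 3
176: h=2, probe 2,3,4,5 -> slot 5
762: h=7 -> slot 7
494: h=4, probe 4,5,6 -> slot 6
Table: [., ., 231, 275, 318, 176, 494, 762, ., 145, .]

5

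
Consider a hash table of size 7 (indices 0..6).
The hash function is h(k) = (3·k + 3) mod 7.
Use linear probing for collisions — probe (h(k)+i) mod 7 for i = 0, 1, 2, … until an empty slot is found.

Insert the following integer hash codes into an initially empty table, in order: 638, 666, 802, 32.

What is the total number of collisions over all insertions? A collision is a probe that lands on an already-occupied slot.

638: h=6 → slot 6
666: h=6, probe 6,0 → slot 0
802: h=1 → slot 1
32: h=1, probe 1,2 → slot 2
Table: [666, 802, 32, —, —, —, 638]

2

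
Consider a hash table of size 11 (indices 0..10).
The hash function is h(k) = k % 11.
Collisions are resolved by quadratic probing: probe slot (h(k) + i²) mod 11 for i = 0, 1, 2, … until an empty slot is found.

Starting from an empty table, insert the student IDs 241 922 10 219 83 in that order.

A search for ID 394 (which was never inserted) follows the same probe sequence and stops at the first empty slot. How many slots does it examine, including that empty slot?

3

241: h=10 => slot 10
922: h=9 => slot 9
10: h=10, probe 10,0 => slot 0
219: h=10, probe 10,0,3 => slot 3
83: h=6 => slot 6
Table: [10, ., ., 219, ., ., 83, ., ., 922, 241]
Lookup 394: h=9, probe 9,10,2 → slot 2 empty, not found.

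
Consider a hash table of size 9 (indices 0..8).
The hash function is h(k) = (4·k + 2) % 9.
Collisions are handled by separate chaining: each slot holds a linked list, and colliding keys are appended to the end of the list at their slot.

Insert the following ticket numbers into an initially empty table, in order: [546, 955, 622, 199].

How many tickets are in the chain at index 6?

Insert 546: h=8, bucket 8 empty -> new chain.
Insert 955: h=6, bucket 6 empty -> new chain.
Insert 622: h=6, bucket 6 nonempty -> append to chain.
Insert 199: h=6, bucket 6 nonempty -> append to chain.
Final buckets:
0: _
1: _
2: _
3: _
4: _
5: _
6: 955 -> 622 -> 199
7: _
8: 546

3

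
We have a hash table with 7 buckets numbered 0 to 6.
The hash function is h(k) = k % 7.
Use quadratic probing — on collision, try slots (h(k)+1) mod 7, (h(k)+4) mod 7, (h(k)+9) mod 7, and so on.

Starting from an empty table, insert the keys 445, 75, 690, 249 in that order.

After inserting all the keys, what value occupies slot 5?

75

Insert 445: h=4, slot 4 empty -> index 4.
Insert 75: h=5, slot 5 empty -> index 5.
Insert 690: h=4, slots 4,5 occupied -> index 1.
Insert 249: h=4, slots 4,5,1 occupied -> index 6.
Table: [_, 690, _, _, 445, 75, 249]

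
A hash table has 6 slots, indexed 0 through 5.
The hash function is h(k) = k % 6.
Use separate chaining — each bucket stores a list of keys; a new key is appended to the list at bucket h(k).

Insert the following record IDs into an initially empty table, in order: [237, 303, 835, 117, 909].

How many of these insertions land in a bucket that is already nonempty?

3

237 -> bucket 3
303 -> bucket 3 (collision)
835 -> bucket 1
117 -> bucket 3 (collision)
909 -> bucket 3 (collision)
Final buckets:
0: ∅
1: 835
2: ∅
3: 237 -> 303 -> 117 -> 909
4: ∅
5: ∅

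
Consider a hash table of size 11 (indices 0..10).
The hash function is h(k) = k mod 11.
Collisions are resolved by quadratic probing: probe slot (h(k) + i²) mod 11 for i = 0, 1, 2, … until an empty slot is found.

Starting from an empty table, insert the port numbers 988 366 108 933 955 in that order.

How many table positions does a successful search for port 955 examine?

4

Insert 988: h=9, slot 9 empty -> index 9.
Insert 366: h=3, slot 3 empty -> index 3.
Insert 108: h=9, slot 9 occupied -> index 10.
Insert 933: h=9, slots 9,10 occupied -> index 2.
Insert 955: h=9, slots 9,10,2 occupied -> index 7.
Table: [-, -, 933, 366, -, -, -, 955, -, 988, 108]
Lookup 955: h=9, probe 9,10,2,7 → found at 7.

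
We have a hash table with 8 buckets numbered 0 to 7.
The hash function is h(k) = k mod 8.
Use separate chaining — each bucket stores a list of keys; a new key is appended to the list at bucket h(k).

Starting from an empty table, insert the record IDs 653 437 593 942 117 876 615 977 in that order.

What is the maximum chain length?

3

Insert 653: h=5, bucket 5 empty -> new chain.
Insert 437: h=5, bucket 5 nonempty -> append to chain.
Insert 593: h=1, bucket 1 empty -> new chain.
Insert 942: h=6, bucket 6 empty -> new chain.
Insert 117: h=5, bucket 5 nonempty -> append to chain.
Insert 876: h=4, bucket 4 empty -> new chain.
Insert 615: h=7, bucket 7 empty -> new chain.
Insert 977: h=1, bucket 1 nonempty -> append to chain.
Final buckets:
0: —
1: 593 -> 977
2: —
3: —
4: 876
5: 653 -> 437 -> 117
6: 942
7: 615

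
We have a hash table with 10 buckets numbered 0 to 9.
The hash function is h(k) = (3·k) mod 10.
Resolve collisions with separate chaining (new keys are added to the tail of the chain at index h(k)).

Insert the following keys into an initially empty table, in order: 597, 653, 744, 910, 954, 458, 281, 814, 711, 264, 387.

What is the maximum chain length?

Insert 597: h=1, bucket 1 empty → new chain.
Insert 653: h=9, bucket 9 empty → new chain.
Insert 744: h=2, bucket 2 empty → new chain.
Insert 910: h=0, bucket 0 empty → new chain.
Insert 954: h=2, bucket 2 nonempty → append to chain.
Insert 458: h=4, bucket 4 empty → new chain.
Insert 281: h=3, bucket 3 empty → new chain.
Insert 814: h=2, bucket 2 nonempty → append to chain.
Insert 711: h=3, bucket 3 nonempty → append to chain.
Insert 264: h=2, bucket 2 nonempty → append to chain.
Insert 387: h=1, bucket 1 nonempty → append to chain.
Final buckets:
0: 910
1: 597 -> 387
2: 744 -> 954 -> 814 -> 264
3: 281 -> 711
4: 458
5: ∅
6: ∅
7: ∅
8: ∅
9: 653

4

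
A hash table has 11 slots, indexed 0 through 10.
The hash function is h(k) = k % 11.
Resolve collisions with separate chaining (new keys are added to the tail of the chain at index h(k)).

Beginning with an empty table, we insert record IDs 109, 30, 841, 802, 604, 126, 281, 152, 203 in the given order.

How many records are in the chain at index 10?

3

109 -> bucket 10
30 -> bucket 8
841 -> bucket 5
802 -> bucket 10 (collision)
604 -> bucket 10 (collision)
126 -> bucket 5 (collision)
281 -> bucket 6
152 -> bucket 9
203 -> bucket 5 (collision)
Final buckets:
0: ∅
1: ∅
2: ∅
3: ∅
4: ∅
5: 841 -> 126 -> 203
6: 281
7: ∅
8: 30
9: 152
10: 109 -> 802 -> 604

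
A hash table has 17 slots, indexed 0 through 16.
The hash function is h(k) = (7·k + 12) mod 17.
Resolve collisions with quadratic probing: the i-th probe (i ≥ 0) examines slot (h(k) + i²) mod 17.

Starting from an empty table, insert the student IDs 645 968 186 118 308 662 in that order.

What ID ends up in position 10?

308

Insert 645: h=5, slot 5 empty => index 5.
Insert 968: h=5, slot 5 occupied => index 6.
Insert 186: h=5, slots 5,6 occupied => index 9.
Insert 118: h=5, slots 5,6,9 occupied => index 14.
Insert 308: h=9, slot 9 occupied => index 10.
Insert 662: h=5, slots 5,6,9,14 occupied => index 4.
Table: [—, —, —, —, 662, 645, 968, —, —, 186, 308, —, —, —, 118, —, —]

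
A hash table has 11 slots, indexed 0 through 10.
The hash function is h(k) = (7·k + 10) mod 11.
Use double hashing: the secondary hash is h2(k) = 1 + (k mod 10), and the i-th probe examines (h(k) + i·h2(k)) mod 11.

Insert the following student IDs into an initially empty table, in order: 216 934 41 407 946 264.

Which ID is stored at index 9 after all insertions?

264

216: h=4 → slot 4
934: h=3 → slot 3
41: h=0 → slot 0
407: h=10 → slot 10
946: h=10, h2=7, probe 10,6 → slot 6
264: h=10, h2=5, probe 10,4,9 → slot 9
Table: [41, —, —, 934, 216, —, 946, —, —, 264, 407]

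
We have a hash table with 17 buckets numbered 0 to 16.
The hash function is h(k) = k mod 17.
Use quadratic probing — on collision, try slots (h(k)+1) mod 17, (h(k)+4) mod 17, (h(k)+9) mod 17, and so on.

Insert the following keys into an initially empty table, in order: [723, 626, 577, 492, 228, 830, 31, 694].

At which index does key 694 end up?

6

723 hashes to 9; slot 9 is free -> place at 9.
626 hashes to 14; slot 14 is free -> place at 14.
577 hashes to 16; slot 16 is free -> place at 16.
492 hashes to 16; 16 taken -> place at 0.
228 hashes to 7; slot 7 is free -> place at 7.
830 hashes to 14; 14 taken -> place at 15.
31 hashes to 14; 14,15 taken -> place at 1.
694 hashes to 14; 14,15,1 taken -> place at 6.
Table: [492, 31, _, _, _, _, 694, 228, _, 723, _, _, _, _, 626, 830, 577]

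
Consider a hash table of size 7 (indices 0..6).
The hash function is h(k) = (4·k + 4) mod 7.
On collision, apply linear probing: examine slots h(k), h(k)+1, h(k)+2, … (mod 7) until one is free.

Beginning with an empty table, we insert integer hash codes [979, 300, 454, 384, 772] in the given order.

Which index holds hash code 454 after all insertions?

2

979: h=0 → slot 0
300: h=0, probe 0,1 → slot 1
454: h=0, probe 0,1,2 → slot 2
384: h=0, probe 0,1,2,3 → slot 3
772: h=5 → slot 5
Table: [979, 300, 454, 384, _, 772, _]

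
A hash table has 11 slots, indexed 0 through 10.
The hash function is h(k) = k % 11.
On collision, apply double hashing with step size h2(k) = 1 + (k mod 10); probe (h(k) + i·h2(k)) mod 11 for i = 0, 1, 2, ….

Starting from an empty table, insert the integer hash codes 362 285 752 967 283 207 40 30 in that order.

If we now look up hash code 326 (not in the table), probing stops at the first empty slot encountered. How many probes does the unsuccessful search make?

2

362: h=10 → slot 10
285: h=10, h2=6, probe 10,5 → slot 5
752: h=4 → slot 4
967: h=10, h2=8, probe 10,7 → slot 7
283: h=8 → slot 8
207: h=9 → slot 9
40: h=7, h2=1, probe 7,8,9,10,0 → slot 0
30: h=8, h2=1, probe 8,9,10,0,1 → slot 1
Table: [40, 30, _, _, 752, 285, _, 967, 283, 207, 362]
Lookup 326: h=7, h2=7, probe 7,3 → slot 3 empty, not found.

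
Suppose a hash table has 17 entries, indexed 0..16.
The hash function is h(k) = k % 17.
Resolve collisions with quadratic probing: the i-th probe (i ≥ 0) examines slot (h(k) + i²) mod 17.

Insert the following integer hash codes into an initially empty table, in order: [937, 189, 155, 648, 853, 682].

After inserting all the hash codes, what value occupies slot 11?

648

937 hashes to 2; slot 2 is free => place at 2.
189 hashes to 2; 2 taken => place at 3.
155 hashes to 2; 2,3 taken => place at 6.
648 hashes to 2; 2,3,6 taken => place at 11.
853 hashes to 3; 3 taken => place at 4.
682 hashes to 2; 2,3,6,11 taken => place at 1.
Table: [—, 682, 937, 189, 853, —, 155, —, —, —, —, 648, —, —, —, —, —]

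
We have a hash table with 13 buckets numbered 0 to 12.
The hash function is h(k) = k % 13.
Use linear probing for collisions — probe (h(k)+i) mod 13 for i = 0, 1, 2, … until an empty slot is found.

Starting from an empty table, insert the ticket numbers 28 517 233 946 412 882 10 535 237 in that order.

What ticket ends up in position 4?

28: h=2 -> slot 2
517: h=10 -> slot 10
233: h=12 -> slot 12
946: h=10, probe 10,11 -> slot 11
412: h=9 -> slot 9
882: h=11, probe 11,12,0 -> slot 0
10: h=10, probe 10,11,12,0,1 -> slot 1
535: h=2, probe 2,3 -> slot 3
237: h=3, probe 3,4 -> slot 4
Table: [882, 10, 28, 535, 237, —, —, —, —, 412, 517, 946, 233]

237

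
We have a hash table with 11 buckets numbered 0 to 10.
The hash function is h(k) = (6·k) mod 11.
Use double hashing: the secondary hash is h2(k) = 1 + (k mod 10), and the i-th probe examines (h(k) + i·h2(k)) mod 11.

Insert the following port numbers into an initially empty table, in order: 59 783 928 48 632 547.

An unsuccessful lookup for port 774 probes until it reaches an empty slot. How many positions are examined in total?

Insert 59: h=2, slot 2 empty => index 2.
Insert 783: h=1, slot 1 empty => index 1.
Insert 928: h=2, h2=9, slot 2 occupied => index 0.
Insert 48: h=2, h2=9, slots 2,0 occupied => index 9.
Insert 632: h=8, slot 8 empty => index 8.
Insert 547: h=4, slot 4 empty => index 4.
Table: [928, 783, 59, -, 547, -, -, -, 632, 48, -]
Lookup 774: h=2, h2=5, probe 2,7 → slot 7 empty, not found.

2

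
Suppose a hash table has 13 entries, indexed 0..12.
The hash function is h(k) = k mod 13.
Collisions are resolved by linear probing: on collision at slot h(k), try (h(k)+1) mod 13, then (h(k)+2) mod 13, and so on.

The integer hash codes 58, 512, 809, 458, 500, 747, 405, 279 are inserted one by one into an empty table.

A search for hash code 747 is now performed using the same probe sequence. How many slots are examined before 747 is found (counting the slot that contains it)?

Insert 58: h=6, slot 6 empty → index 6.
Insert 512: h=5, slot 5 empty → index 5.
Insert 809: h=3, slot 3 empty → index 3.
Insert 458: h=3, slot 3 occupied → index 4.
Insert 500: h=6, slot 6 occupied → index 7.
Insert 747: h=6, slots 6,7 occupied → index 8.
Insert 405: h=2, slot 2 empty → index 2.
Insert 279: h=6, slots 6,7,8 occupied → index 9.
Table: [∅, ∅, 405, 809, 458, 512, 58, 500, 747, 279, ∅, ∅, ∅]
Lookup 747: h=6, probe 6,7,8 → found at 8.

3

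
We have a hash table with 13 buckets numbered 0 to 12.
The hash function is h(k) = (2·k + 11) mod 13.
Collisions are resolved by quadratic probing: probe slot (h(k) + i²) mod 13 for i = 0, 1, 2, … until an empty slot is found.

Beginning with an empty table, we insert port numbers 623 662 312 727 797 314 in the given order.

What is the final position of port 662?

623: h=9 → slot 9
662: h=9, probe 9,10 → slot 10
312: h=11 → slot 11
727: h=9, probe 9,10,0 → slot 0
797: h=6 → slot 6
314: h=2 → slot 2
Table: [727, ∅, 314, ∅, ∅, ∅, 797, ∅, ∅, 623, 662, 312, ∅]

10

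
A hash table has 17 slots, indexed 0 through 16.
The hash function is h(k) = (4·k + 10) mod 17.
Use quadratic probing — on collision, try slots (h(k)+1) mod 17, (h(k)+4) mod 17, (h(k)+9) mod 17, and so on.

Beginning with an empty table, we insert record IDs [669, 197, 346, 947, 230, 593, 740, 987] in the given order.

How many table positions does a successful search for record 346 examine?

2

669: h=0 => slot 0
197: h=16 => slot 16
346: h=0, probe 0,1 => slot 1
947: h=7 => slot 7
230: h=12 => slot 12
593: h=2 => slot 2
740: h=12, probe 12,13 => slot 13
987: h=14 => slot 14
Table: [669, 346, 593, —, —, —, —, 947, —, —, —, —, 230, 740, 987, —, 197]
Lookup 346: h=0, probe 0,1 → found at 1.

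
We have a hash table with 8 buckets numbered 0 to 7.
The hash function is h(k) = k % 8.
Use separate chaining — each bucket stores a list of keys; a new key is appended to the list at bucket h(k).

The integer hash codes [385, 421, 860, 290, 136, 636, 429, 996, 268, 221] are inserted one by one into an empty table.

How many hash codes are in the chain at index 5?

385 -> bucket 1
421 -> bucket 5
860 -> bucket 4
290 -> bucket 2
136 -> bucket 0
636 -> bucket 4 (collision)
429 -> bucket 5 (collision)
996 -> bucket 4 (collision)
268 -> bucket 4 (collision)
221 -> bucket 5 (collision)
Final buckets:
0: 136
1: 385
2: 290
3: —
4: 860 -> 636 -> 996 -> 268
5: 421 -> 429 -> 221
6: —
7: —

3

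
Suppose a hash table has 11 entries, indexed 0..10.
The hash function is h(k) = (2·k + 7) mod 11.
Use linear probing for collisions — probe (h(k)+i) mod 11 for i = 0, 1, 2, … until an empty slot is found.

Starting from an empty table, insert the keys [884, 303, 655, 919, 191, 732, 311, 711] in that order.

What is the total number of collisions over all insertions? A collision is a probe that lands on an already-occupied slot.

9

Insert 884: h=4, slot 4 empty → index 4.
Insert 303: h=8, slot 8 empty → index 8.
Insert 655: h=8, slot 8 occupied → index 9.
Insert 919: h=8, slots 8,9 occupied → index 10.
Insert 191: h=4, slot 4 occupied → index 5.
Insert 732: h=8, slots 8,9,10 occupied → index 0.
Insert 311: h=2, slot 2 empty → index 2.
Insert 711: h=10, slots 10,0 occupied → index 1.
Table: [732, 711, 311, _, 884, 191, _, _, 303, 655, 919]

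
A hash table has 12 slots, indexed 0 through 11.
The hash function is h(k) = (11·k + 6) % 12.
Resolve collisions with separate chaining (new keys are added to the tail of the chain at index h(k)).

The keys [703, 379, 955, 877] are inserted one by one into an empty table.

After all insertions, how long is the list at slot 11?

703 -> bucket 11
379 -> bucket 11 (collision)
955 -> bucket 11 (collision)
877 -> bucket 5
Final buckets:
0: —
1: —
2: —
3: —
4: —
5: 877
6: —
7: —
8: —
9: —
10: —
11: 703 -> 379 -> 955

3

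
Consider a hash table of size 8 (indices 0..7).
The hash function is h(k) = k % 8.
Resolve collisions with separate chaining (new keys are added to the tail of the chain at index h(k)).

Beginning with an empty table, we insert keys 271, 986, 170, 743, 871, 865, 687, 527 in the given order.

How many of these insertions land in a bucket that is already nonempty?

271 -> bucket 7
986 -> bucket 2
170 -> bucket 2 (collision)
743 -> bucket 7 (collision)
871 -> bucket 7 (collision)
865 -> bucket 1
687 -> bucket 7 (collision)
527 -> bucket 7 (collision)
Final buckets:
0: .
1: 865
2: 986 -> 170
3: .
4: .
5: .
6: .
7: 271 -> 743 -> 871 -> 687 -> 527

5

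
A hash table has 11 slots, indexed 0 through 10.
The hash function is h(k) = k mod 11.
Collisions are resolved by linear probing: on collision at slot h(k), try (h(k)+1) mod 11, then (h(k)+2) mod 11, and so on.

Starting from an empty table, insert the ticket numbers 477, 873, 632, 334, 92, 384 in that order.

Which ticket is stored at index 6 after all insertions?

632

477: h=4 => slot 4
873: h=4, probe 4,5 => slot 5
632: h=5, probe 5,6 => slot 6
334: h=4, probe 4,5,6,7 => slot 7
92: h=4, probe 4,5,6,7,8 => slot 8
384: h=10 => slot 10
Table: [_, _, _, _, 477, 873, 632, 334, 92, _, 384]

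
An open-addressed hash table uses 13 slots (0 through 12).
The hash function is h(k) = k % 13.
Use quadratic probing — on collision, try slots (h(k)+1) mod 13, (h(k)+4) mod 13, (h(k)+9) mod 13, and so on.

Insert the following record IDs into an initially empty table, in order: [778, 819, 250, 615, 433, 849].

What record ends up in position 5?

Insert 778: h=11, slot 11 empty -> index 11.
Insert 819: h=0, slot 0 empty -> index 0.
Insert 250: h=3, slot 3 empty -> index 3.
Insert 615: h=4, slot 4 empty -> index 4.
Insert 433: h=4, slot 4 occupied -> index 5.
Insert 849: h=4, slots 4,5 occupied -> index 8.
Table: [819, _, _, 250, 615, 433, _, _, 849, _, _, 778, _]

433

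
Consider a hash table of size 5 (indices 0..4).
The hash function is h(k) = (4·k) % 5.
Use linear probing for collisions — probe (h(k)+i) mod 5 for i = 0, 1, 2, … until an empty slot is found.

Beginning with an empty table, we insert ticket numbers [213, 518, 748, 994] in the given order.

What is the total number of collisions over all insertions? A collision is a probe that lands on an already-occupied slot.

213 hashes to 2; slot 2 is free → place at 2.
518 hashes to 2; 2 taken → place at 3.
748 hashes to 2; 2,3 taken → place at 4.
994 hashes to 1; slot 1 is free → place at 1.
Table: [—, 994, 213, 518, 748]

3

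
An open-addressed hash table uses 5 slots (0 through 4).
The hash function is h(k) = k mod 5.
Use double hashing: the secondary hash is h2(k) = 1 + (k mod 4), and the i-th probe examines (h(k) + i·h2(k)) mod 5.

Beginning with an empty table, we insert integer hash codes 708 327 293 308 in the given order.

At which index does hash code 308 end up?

4

708 hashes to 3; slot 3 is free => place at 3.
327 hashes to 2; slot 2 is free => place at 2.
293 hashes to 3, h2=2; 3 taken => place at 0.
308 hashes to 3, h2=1; 3 taken => place at 4.
Table: [293, _, 327, 708, 308]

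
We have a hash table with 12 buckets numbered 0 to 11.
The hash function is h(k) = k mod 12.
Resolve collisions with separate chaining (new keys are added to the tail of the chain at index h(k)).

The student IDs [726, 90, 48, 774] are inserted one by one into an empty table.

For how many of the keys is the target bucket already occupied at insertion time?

Insert 726: h=6, bucket 6 empty → new chain.
Insert 90: h=6, bucket 6 nonempty → append to chain.
Insert 48: h=0, bucket 0 empty → new chain.
Insert 774: h=6, bucket 6 nonempty → append to chain.
Final buckets:
0: 48
1: ∅
2: ∅
3: ∅
4: ∅
5: ∅
6: 726 -> 90 -> 774
7: ∅
8: ∅
9: ∅
10: ∅
11: ∅

2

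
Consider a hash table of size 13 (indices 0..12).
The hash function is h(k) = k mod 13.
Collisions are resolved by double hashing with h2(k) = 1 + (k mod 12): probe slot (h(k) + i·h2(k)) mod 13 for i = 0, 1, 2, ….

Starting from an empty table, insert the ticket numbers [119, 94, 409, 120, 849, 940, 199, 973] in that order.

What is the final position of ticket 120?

119: h=2 -> slot 2
94: h=3 -> slot 3
409: h=6 -> slot 6
120: h=3, h2=1, probe 3,4 -> slot 4
849: h=4, h2=10, probe 4,1 -> slot 1
940: h=4, h2=5, probe 4,9 -> slot 9
199: h=4, h2=8, probe 4,12 -> slot 12
973: h=11 -> slot 11
Table: [—, 849, 119, 94, 120, —, 409, —, —, 940, —, 973, 199]

4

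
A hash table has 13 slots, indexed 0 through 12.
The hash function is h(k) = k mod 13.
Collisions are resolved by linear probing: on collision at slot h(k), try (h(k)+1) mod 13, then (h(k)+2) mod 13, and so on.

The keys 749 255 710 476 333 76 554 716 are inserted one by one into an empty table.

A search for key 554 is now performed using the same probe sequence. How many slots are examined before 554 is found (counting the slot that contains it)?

7

749: h=8 => slot 8
255: h=8, probe 8,9 => slot 9
710: h=8, probe 8,9,10 => slot 10
476: h=8, probe 8,9,10,11 => slot 11
333: h=8, probe 8,9,10,11,12 => slot 12
76: h=11, probe 11,12,0 => slot 0
554: h=8, probe 8,9,10,11,12,0,1 => slot 1
716: h=1, probe 1,2 => slot 2
Table: [76, 554, 716, ., ., ., ., ., 749, 255, 710, 476, 333]
Lookup 554: h=8, probe 8,9,10,11,12,0,1 → found at 1.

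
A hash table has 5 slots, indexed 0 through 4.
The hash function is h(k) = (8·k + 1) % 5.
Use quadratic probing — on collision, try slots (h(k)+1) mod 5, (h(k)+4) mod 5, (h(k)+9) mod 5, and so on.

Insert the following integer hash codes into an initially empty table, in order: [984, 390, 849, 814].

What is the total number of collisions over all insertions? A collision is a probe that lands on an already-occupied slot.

3

984 hashes to 3; slot 3 is free -> place at 3.
390 hashes to 1; slot 1 is free -> place at 1.
849 hashes to 3; 3 taken -> place at 4.
814 hashes to 3; 3,4 taken -> place at 2.
Table: [—, 390, 814, 984, 849]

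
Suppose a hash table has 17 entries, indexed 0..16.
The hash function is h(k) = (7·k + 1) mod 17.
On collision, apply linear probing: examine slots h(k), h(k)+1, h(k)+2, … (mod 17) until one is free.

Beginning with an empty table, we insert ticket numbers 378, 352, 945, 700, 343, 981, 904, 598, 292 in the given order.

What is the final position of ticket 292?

9

378 hashes to 12; slot 12 is free => place at 12.
352 hashes to 0; slot 0 is free => place at 0.
945 hashes to 3; slot 3 is free => place at 3.
700 hashes to 5; slot 5 is free => place at 5.
343 hashes to 5; 5 taken => place at 6.
981 hashes to 0; 0 taken => place at 1.
904 hashes to 5; 5,6 taken => place at 7.
598 hashes to 5; 5,6,7 taken => place at 8.
292 hashes to 5; 5,6,7,8 taken => place at 9.
Table: [352, 981, ., 945, ., 700, 343, 904, 598, 292, ., ., 378, ., ., ., .]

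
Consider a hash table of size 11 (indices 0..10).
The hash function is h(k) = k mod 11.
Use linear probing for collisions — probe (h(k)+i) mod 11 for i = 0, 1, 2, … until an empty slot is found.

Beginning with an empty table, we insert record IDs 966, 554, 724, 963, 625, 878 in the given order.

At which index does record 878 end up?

1

966 hashes to 9; slot 9 is free -> place at 9.
554 hashes to 4; slot 4 is free -> place at 4.
724 hashes to 9; 9 taken -> place at 10.
963 hashes to 6; slot 6 is free -> place at 6.
625 hashes to 9; 9,10 taken -> place at 0.
878 hashes to 9; 9,10,0 taken -> place at 1.
Table: [625, 878, -, -, 554, -, 963, -, -, 966, 724]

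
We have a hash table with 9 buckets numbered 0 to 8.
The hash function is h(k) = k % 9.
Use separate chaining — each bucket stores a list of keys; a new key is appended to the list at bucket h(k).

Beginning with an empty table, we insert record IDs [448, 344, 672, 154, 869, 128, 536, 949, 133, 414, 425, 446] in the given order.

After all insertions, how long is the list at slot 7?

Insert 448: h=7, bucket 7 empty → new chain.
Insert 344: h=2, bucket 2 empty → new chain.
Insert 672: h=6, bucket 6 empty → new chain.
Insert 154: h=1, bucket 1 empty → new chain.
Insert 869: h=5, bucket 5 empty → new chain.
Insert 128: h=2, bucket 2 nonempty → append to chain.
Insert 536: h=5, bucket 5 nonempty → append to chain.
Insert 949: h=4, bucket 4 empty → new chain.
Insert 133: h=7, bucket 7 nonempty → append to chain.
Insert 414: h=0, bucket 0 empty → new chain.
Insert 425: h=2, bucket 2 nonempty → append to chain.
Insert 446: h=5, bucket 5 nonempty → append to chain.
Final buckets:
0: 414
1: 154
2: 344 -> 128 -> 425
3: .
4: 949
5: 869 -> 536 -> 446
6: 672
7: 448 -> 133
8: .

2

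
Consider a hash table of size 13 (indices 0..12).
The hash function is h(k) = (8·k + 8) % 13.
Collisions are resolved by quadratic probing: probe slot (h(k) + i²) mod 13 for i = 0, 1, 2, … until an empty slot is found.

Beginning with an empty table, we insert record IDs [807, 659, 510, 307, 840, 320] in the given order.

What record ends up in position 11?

320

807 hashes to 3; slot 3 is free -> place at 3.
659 hashes to 2; slot 2 is free -> place at 2.
510 hashes to 6; slot 6 is free -> place at 6.
307 hashes to 7; slot 7 is free -> place at 7.
840 hashes to 7; 7 taken -> place at 8.
320 hashes to 7; 7,8 taken -> place at 11.
Table: [∅, ∅, 659, 807, ∅, ∅, 510, 307, 840, ∅, ∅, 320, ∅]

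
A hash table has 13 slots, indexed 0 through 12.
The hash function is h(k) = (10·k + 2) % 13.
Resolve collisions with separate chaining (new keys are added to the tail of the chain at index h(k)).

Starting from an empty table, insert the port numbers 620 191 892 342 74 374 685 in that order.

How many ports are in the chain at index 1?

4

620 → bucket 1
191 → bucket 1 (collision)
892 → bucket 4
342 → bucket 3
74 → bucket 1 (collision)
374 → bucket 11
685 → bucket 1 (collision)
Final buckets:
0: _
1: 620 -> 191 -> 74 -> 685
2: _
3: 342
4: 892
5: _
6: _
7: _
8: _
9: _
10: _
11: 374
12: _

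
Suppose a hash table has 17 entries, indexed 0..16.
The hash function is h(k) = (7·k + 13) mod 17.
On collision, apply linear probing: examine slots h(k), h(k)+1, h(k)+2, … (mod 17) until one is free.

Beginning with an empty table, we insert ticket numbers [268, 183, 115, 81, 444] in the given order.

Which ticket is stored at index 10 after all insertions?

268: h=2 => slot 2
183: h=2, probe 2,3 => slot 3
115: h=2, probe 2,3,4 => slot 4
81: h=2, probe 2,3,4,5 => slot 5
444: h=10 => slot 10
Table: [_, _, 268, 183, 115, 81, _, _, _, _, 444, _, _, _, _, _, _]

444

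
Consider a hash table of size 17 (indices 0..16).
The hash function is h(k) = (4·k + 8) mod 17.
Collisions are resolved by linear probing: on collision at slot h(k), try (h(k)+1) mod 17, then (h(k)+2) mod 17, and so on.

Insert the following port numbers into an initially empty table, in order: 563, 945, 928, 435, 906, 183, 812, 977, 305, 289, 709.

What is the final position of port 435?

563: h=16 => slot 16
945: h=14 => slot 14
928: h=14, probe 14,15 => slot 15
435: h=14, probe 14,15,16,0 => slot 0
906: h=11 => slot 11
183: h=9 => slot 9
812: h=9, probe 9,10 => slot 10
977: h=6 => slot 6
305: h=4 => slot 4
289: h=8 => slot 8
709: h=5 => slot 5
Table: [435, —, —, —, 305, 709, 977, —, 289, 183, 812, 906, —, —, 945, 928, 563]

0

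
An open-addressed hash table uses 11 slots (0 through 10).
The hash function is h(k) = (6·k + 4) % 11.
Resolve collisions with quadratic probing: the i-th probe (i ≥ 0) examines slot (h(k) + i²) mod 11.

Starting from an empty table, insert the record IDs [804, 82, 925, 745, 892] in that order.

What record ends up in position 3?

892

Insert 804: h=10, slot 10 empty -> index 10.
Insert 82: h=1, slot 1 empty -> index 1.
Insert 925: h=10, slot 10 occupied -> index 0.
Insert 745: h=8, slot 8 empty -> index 8.
Insert 892: h=10, slots 10,0 occupied -> index 3.
Table: [925, 82, ., 892, ., ., ., ., 745, ., 804]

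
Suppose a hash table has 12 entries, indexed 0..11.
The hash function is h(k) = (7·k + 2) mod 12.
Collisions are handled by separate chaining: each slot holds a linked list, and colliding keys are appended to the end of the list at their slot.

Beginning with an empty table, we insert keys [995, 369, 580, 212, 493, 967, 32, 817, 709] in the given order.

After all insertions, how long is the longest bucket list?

3

Insert 995: h=7, bucket 7 empty → new chain.
Insert 369: h=5, bucket 5 empty → new chain.
Insert 580: h=6, bucket 6 empty → new chain.
Insert 212: h=10, bucket 10 empty → new chain.
Insert 493: h=9, bucket 9 empty → new chain.
Insert 967: h=3, bucket 3 empty → new chain.
Insert 32: h=10, bucket 10 nonempty → append to chain.
Insert 817: h=9, bucket 9 nonempty → append to chain.
Insert 709: h=9, bucket 9 nonempty → append to chain.
Final buckets:
0: —
1: —
2: —
3: 967
4: —
5: 369
6: 580
7: 995
8: —
9: 493 -> 817 -> 709
10: 212 -> 32
11: —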